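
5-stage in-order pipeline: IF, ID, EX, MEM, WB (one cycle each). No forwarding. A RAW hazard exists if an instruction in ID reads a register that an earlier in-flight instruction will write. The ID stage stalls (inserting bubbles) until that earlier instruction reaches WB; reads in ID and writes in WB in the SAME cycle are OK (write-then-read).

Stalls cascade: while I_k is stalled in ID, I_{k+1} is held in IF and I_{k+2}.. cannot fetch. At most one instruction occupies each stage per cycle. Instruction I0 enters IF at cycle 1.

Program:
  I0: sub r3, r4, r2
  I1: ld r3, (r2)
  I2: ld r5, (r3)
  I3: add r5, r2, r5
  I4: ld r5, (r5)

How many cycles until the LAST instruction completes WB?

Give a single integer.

I0 sub r3 <- r4,r2: IF@1 ID@2 stall=0 (-) EX@3 MEM@4 WB@5
I1 ld r3 <- r2: IF@2 ID@3 stall=0 (-) EX@4 MEM@5 WB@6
I2 ld r5 <- r3: IF@3 ID@4 stall=2 (RAW on I1.r3 (WB@6)) EX@7 MEM@8 WB@9
I3 add r5 <- r2,r5: IF@4 ID@7 stall=2 (RAW on I2.r5 (WB@9)) EX@10 MEM@11 WB@12
I4 ld r5 <- r5: IF@7 ID@10 stall=2 (RAW on I3.r5 (WB@12)) EX@13 MEM@14 WB@15

Answer: 15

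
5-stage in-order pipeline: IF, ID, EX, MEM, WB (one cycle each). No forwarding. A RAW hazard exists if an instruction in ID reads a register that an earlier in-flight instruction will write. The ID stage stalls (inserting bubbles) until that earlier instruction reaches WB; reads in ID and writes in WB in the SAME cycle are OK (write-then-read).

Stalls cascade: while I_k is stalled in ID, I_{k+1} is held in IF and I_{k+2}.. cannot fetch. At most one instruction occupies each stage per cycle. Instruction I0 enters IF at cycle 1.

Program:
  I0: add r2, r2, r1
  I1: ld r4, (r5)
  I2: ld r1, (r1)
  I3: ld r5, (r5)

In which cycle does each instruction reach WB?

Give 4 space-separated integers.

Answer: 5 6 7 8

Derivation:
I0 add r2 <- r2,r1: IF@1 ID@2 stall=0 (-) EX@3 MEM@4 WB@5
I1 ld r4 <- r5: IF@2 ID@3 stall=0 (-) EX@4 MEM@5 WB@6
I2 ld r1 <- r1: IF@3 ID@4 stall=0 (-) EX@5 MEM@6 WB@7
I3 ld r5 <- r5: IF@4 ID@5 stall=0 (-) EX@6 MEM@7 WB@8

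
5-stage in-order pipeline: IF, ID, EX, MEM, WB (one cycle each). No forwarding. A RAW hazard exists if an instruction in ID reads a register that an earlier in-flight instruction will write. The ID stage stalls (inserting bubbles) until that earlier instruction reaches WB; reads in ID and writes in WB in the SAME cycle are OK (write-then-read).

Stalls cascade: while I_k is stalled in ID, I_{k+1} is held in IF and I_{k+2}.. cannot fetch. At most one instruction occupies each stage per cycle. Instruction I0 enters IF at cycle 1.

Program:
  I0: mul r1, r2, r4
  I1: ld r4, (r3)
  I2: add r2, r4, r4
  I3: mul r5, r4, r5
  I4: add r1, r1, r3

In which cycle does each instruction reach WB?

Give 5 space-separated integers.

Answer: 5 6 9 10 11

Derivation:
I0 mul r1 <- r2,r4: IF@1 ID@2 stall=0 (-) EX@3 MEM@4 WB@5
I1 ld r4 <- r3: IF@2 ID@3 stall=0 (-) EX@4 MEM@5 WB@6
I2 add r2 <- r4,r4: IF@3 ID@4 stall=2 (RAW on I1.r4 (WB@6)) EX@7 MEM@8 WB@9
I3 mul r5 <- r4,r5: IF@4 ID@7 stall=0 (-) EX@8 MEM@9 WB@10
I4 add r1 <- r1,r3: IF@7 ID@8 stall=0 (-) EX@9 MEM@10 WB@11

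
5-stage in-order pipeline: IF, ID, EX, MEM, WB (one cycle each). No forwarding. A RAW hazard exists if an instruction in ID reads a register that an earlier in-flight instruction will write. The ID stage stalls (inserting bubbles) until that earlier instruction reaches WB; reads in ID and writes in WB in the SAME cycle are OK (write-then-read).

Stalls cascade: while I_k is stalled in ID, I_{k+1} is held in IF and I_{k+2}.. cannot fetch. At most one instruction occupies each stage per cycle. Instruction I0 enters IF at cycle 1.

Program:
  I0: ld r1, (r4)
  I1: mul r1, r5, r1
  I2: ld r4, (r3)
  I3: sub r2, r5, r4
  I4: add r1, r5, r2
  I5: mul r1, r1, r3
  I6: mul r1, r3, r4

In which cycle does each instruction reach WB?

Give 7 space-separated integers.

Answer: 5 8 9 12 15 18 19

Derivation:
I0 ld r1 <- r4: IF@1 ID@2 stall=0 (-) EX@3 MEM@4 WB@5
I1 mul r1 <- r5,r1: IF@2 ID@3 stall=2 (RAW on I0.r1 (WB@5)) EX@6 MEM@7 WB@8
I2 ld r4 <- r3: IF@3 ID@6 stall=0 (-) EX@7 MEM@8 WB@9
I3 sub r2 <- r5,r4: IF@6 ID@7 stall=2 (RAW on I2.r4 (WB@9)) EX@10 MEM@11 WB@12
I4 add r1 <- r5,r2: IF@7 ID@10 stall=2 (RAW on I3.r2 (WB@12)) EX@13 MEM@14 WB@15
I5 mul r1 <- r1,r3: IF@10 ID@13 stall=2 (RAW on I4.r1 (WB@15)) EX@16 MEM@17 WB@18
I6 mul r1 <- r3,r4: IF@13 ID@16 stall=0 (-) EX@17 MEM@18 WB@19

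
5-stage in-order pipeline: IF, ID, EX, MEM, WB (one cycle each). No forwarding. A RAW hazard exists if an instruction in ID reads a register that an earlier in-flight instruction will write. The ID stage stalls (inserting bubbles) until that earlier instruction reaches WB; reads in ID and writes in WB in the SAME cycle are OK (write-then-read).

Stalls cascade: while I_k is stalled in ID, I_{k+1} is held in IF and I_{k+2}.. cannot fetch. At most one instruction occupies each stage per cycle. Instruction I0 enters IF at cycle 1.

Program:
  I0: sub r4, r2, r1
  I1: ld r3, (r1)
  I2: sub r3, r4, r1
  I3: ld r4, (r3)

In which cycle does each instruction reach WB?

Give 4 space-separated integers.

Answer: 5 6 8 11

Derivation:
I0 sub r4 <- r2,r1: IF@1 ID@2 stall=0 (-) EX@3 MEM@4 WB@5
I1 ld r3 <- r1: IF@2 ID@3 stall=0 (-) EX@4 MEM@5 WB@6
I2 sub r3 <- r4,r1: IF@3 ID@4 stall=1 (RAW on I0.r4 (WB@5)) EX@6 MEM@7 WB@8
I3 ld r4 <- r3: IF@4 ID@6 stall=2 (RAW on I2.r3 (WB@8)) EX@9 MEM@10 WB@11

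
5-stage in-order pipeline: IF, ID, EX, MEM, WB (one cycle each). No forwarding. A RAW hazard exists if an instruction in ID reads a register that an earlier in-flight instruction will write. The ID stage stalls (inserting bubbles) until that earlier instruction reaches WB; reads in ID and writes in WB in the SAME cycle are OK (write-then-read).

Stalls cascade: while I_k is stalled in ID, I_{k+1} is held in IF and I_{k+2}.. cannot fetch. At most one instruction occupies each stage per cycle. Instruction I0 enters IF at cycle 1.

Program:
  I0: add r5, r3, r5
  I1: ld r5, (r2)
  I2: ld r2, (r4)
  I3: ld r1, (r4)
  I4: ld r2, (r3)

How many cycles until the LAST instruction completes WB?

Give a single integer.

I0 add r5 <- r3,r5: IF@1 ID@2 stall=0 (-) EX@3 MEM@4 WB@5
I1 ld r5 <- r2: IF@2 ID@3 stall=0 (-) EX@4 MEM@5 WB@6
I2 ld r2 <- r4: IF@3 ID@4 stall=0 (-) EX@5 MEM@6 WB@7
I3 ld r1 <- r4: IF@4 ID@5 stall=0 (-) EX@6 MEM@7 WB@8
I4 ld r2 <- r3: IF@5 ID@6 stall=0 (-) EX@7 MEM@8 WB@9

Answer: 9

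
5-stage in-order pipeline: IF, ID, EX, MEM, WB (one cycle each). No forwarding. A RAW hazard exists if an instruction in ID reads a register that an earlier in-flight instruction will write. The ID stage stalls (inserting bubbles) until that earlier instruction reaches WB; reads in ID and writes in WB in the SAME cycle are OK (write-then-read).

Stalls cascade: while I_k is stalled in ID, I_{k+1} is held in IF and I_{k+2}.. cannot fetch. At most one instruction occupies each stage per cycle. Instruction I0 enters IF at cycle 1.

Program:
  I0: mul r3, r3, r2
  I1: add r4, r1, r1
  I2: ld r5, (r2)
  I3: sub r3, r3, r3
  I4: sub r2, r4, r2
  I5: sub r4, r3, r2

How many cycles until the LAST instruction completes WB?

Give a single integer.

Answer: 12

Derivation:
I0 mul r3 <- r3,r2: IF@1 ID@2 stall=0 (-) EX@3 MEM@4 WB@5
I1 add r4 <- r1,r1: IF@2 ID@3 stall=0 (-) EX@4 MEM@5 WB@6
I2 ld r5 <- r2: IF@3 ID@4 stall=0 (-) EX@5 MEM@6 WB@7
I3 sub r3 <- r3,r3: IF@4 ID@5 stall=0 (-) EX@6 MEM@7 WB@8
I4 sub r2 <- r4,r2: IF@5 ID@6 stall=0 (-) EX@7 MEM@8 WB@9
I5 sub r4 <- r3,r2: IF@6 ID@7 stall=2 (RAW on I4.r2 (WB@9)) EX@10 MEM@11 WB@12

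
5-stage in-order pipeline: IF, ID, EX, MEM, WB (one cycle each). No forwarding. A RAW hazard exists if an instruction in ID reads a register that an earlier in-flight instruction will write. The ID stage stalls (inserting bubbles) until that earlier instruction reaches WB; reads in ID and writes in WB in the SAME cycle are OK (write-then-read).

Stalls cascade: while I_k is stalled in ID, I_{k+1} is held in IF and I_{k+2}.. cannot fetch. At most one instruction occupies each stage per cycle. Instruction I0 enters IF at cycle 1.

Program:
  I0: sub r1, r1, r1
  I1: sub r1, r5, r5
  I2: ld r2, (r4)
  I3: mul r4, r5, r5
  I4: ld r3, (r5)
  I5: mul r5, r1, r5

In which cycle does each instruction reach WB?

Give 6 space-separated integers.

I0 sub r1 <- r1,r1: IF@1 ID@2 stall=0 (-) EX@3 MEM@4 WB@5
I1 sub r1 <- r5,r5: IF@2 ID@3 stall=0 (-) EX@4 MEM@5 WB@6
I2 ld r2 <- r4: IF@3 ID@4 stall=0 (-) EX@5 MEM@6 WB@7
I3 mul r4 <- r5,r5: IF@4 ID@5 stall=0 (-) EX@6 MEM@7 WB@8
I4 ld r3 <- r5: IF@5 ID@6 stall=0 (-) EX@7 MEM@8 WB@9
I5 mul r5 <- r1,r5: IF@6 ID@7 stall=0 (-) EX@8 MEM@9 WB@10

Answer: 5 6 7 8 9 10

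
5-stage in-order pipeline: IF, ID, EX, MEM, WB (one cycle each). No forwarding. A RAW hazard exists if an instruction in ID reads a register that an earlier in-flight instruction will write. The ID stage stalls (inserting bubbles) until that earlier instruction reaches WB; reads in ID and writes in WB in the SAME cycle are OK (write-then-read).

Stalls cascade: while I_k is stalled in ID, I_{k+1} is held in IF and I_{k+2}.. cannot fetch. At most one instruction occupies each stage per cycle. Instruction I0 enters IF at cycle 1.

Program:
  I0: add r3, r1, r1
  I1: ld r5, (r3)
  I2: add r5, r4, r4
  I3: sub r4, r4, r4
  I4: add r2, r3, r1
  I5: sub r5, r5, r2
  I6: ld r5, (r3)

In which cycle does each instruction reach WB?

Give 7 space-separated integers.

Answer: 5 8 9 10 11 14 15

Derivation:
I0 add r3 <- r1,r1: IF@1 ID@2 stall=0 (-) EX@3 MEM@4 WB@5
I1 ld r5 <- r3: IF@2 ID@3 stall=2 (RAW on I0.r3 (WB@5)) EX@6 MEM@7 WB@8
I2 add r5 <- r4,r4: IF@3 ID@6 stall=0 (-) EX@7 MEM@8 WB@9
I3 sub r4 <- r4,r4: IF@6 ID@7 stall=0 (-) EX@8 MEM@9 WB@10
I4 add r2 <- r3,r1: IF@7 ID@8 stall=0 (-) EX@9 MEM@10 WB@11
I5 sub r5 <- r5,r2: IF@8 ID@9 stall=2 (RAW on I4.r2 (WB@11)) EX@12 MEM@13 WB@14
I6 ld r5 <- r3: IF@9 ID@12 stall=0 (-) EX@13 MEM@14 WB@15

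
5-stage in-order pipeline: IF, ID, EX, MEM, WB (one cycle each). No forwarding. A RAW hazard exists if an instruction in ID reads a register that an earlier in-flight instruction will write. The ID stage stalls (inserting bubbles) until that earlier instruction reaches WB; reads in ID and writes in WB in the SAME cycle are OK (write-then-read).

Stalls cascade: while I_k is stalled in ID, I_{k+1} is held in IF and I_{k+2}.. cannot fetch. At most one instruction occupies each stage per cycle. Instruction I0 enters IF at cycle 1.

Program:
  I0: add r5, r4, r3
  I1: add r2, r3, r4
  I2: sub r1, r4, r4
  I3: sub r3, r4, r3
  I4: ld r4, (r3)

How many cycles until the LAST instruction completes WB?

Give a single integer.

Answer: 11

Derivation:
I0 add r5 <- r4,r3: IF@1 ID@2 stall=0 (-) EX@3 MEM@4 WB@5
I1 add r2 <- r3,r4: IF@2 ID@3 stall=0 (-) EX@4 MEM@5 WB@6
I2 sub r1 <- r4,r4: IF@3 ID@4 stall=0 (-) EX@5 MEM@6 WB@7
I3 sub r3 <- r4,r3: IF@4 ID@5 stall=0 (-) EX@6 MEM@7 WB@8
I4 ld r4 <- r3: IF@5 ID@6 stall=2 (RAW on I3.r3 (WB@8)) EX@9 MEM@10 WB@11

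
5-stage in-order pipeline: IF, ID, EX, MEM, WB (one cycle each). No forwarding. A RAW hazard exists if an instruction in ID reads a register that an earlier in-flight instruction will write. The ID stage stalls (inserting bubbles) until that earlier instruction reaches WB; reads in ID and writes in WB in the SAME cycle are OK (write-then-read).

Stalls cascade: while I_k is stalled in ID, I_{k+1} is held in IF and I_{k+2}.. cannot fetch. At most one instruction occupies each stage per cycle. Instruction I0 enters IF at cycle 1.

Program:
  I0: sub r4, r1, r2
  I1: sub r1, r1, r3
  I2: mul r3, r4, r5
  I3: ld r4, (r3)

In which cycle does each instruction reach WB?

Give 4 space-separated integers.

Answer: 5 6 8 11

Derivation:
I0 sub r4 <- r1,r2: IF@1 ID@2 stall=0 (-) EX@3 MEM@4 WB@5
I1 sub r1 <- r1,r3: IF@2 ID@3 stall=0 (-) EX@4 MEM@5 WB@6
I2 mul r3 <- r4,r5: IF@3 ID@4 stall=1 (RAW on I0.r4 (WB@5)) EX@6 MEM@7 WB@8
I3 ld r4 <- r3: IF@4 ID@6 stall=2 (RAW on I2.r3 (WB@8)) EX@9 MEM@10 WB@11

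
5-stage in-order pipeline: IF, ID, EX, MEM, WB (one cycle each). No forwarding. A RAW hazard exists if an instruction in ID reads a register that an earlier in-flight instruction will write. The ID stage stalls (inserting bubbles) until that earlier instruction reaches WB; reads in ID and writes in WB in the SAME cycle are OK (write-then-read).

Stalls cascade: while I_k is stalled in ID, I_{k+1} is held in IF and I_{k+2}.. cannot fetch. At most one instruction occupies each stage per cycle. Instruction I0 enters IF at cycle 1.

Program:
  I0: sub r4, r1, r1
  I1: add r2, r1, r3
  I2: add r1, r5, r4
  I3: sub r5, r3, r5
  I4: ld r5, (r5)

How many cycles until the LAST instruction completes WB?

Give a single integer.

Answer: 12

Derivation:
I0 sub r4 <- r1,r1: IF@1 ID@2 stall=0 (-) EX@3 MEM@4 WB@5
I1 add r2 <- r1,r3: IF@2 ID@3 stall=0 (-) EX@4 MEM@5 WB@6
I2 add r1 <- r5,r4: IF@3 ID@4 stall=1 (RAW on I0.r4 (WB@5)) EX@6 MEM@7 WB@8
I3 sub r5 <- r3,r5: IF@4 ID@6 stall=0 (-) EX@7 MEM@8 WB@9
I4 ld r5 <- r5: IF@6 ID@7 stall=2 (RAW on I3.r5 (WB@9)) EX@10 MEM@11 WB@12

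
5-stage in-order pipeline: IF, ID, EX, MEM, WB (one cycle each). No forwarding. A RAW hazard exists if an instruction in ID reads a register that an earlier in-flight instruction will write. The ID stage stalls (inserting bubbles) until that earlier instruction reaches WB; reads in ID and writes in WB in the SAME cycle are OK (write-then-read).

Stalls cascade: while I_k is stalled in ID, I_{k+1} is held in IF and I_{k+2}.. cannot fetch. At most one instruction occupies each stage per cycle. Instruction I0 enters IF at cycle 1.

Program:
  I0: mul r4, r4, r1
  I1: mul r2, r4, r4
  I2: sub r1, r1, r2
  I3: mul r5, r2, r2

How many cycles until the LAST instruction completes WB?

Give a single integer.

Answer: 12

Derivation:
I0 mul r4 <- r4,r1: IF@1 ID@2 stall=0 (-) EX@3 MEM@4 WB@5
I1 mul r2 <- r4,r4: IF@2 ID@3 stall=2 (RAW on I0.r4 (WB@5)) EX@6 MEM@7 WB@8
I2 sub r1 <- r1,r2: IF@3 ID@6 stall=2 (RAW on I1.r2 (WB@8)) EX@9 MEM@10 WB@11
I3 mul r5 <- r2,r2: IF@6 ID@9 stall=0 (-) EX@10 MEM@11 WB@12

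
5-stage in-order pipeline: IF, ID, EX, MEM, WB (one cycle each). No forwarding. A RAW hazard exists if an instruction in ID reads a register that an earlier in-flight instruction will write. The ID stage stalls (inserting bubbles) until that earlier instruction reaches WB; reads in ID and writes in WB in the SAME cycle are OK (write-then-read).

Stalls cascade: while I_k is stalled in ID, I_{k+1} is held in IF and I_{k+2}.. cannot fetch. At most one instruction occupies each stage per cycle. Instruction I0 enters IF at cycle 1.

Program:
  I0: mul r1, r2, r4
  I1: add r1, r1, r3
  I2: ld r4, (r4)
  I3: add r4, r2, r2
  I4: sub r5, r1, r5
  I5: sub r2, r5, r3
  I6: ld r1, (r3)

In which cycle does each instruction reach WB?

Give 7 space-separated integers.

I0 mul r1 <- r2,r4: IF@1 ID@2 stall=0 (-) EX@3 MEM@4 WB@5
I1 add r1 <- r1,r3: IF@2 ID@3 stall=2 (RAW on I0.r1 (WB@5)) EX@6 MEM@7 WB@8
I2 ld r4 <- r4: IF@3 ID@6 stall=0 (-) EX@7 MEM@8 WB@9
I3 add r4 <- r2,r2: IF@6 ID@7 stall=0 (-) EX@8 MEM@9 WB@10
I4 sub r5 <- r1,r5: IF@7 ID@8 stall=0 (-) EX@9 MEM@10 WB@11
I5 sub r2 <- r5,r3: IF@8 ID@9 stall=2 (RAW on I4.r5 (WB@11)) EX@12 MEM@13 WB@14
I6 ld r1 <- r3: IF@9 ID@12 stall=0 (-) EX@13 MEM@14 WB@15

Answer: 5 8 9 10 11 14 15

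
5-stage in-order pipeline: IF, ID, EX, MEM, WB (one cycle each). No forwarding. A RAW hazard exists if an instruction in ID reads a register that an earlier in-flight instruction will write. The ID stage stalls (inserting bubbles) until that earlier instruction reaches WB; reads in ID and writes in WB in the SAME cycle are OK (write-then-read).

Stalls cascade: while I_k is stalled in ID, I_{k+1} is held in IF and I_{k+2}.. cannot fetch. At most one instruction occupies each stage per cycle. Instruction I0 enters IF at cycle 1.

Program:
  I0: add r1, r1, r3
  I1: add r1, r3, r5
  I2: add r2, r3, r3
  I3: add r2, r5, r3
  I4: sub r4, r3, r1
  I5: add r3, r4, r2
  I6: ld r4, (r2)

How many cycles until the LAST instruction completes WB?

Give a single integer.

Answer: 13

Derivation:
I0 add r1 <- r1,r3: IF@1 ID@2 stall=0 (-) EX@3 MEM@4 WB@5
I1 add r1 <- r3,r5: IF@2 ID@3 stall=0 (-) EX@4 MEM@5 WB@6
I2 add r2 <- r3,r3: IF@3 ID@4 stall=0 (-) EX@5 MEM@6 WB@7
I3 add r2 <- r5,r3: IF@4 ID@5 stall=0 (-) EX@6 MEM@7 WB@8
I4 sub r4 <- r3,r1: IF@5 ID@6 stall=0 (-) EX@7 MEM@8 WB@9
I5 add r3 <- r4,r2: IF@6 ID@7 stall=2 (RAW on I4.r4 (WB@9)) EX@10 MEM@11 WB@12
I6 ld r4 <- r2: IF@7 ID@10 stall=0 (-) EX@11 MEM@12 WB@13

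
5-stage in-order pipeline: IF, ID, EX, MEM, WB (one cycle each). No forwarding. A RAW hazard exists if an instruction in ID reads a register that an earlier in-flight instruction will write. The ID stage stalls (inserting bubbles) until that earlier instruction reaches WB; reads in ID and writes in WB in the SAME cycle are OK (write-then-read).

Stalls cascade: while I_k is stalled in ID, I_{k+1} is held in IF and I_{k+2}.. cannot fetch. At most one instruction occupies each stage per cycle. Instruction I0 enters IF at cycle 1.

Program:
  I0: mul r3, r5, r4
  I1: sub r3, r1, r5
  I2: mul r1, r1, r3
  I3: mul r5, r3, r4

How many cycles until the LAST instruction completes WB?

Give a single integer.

Answer: 10

Derivation:
I0 mul r3 <- r5,r4: IF@1 ID@2 stall=0 (-) EX@3 MEM@4 WB@5
I1 sub r3 <- r1,r5: IF@2 ID@3 stall=0 (-) EX@4 MEM@5 WB@6
I2 mul r1 <- r1,r3: IF@3 ID@4 stall=2 (RAW on I1.r3 (WB@6)) EX@7 MEM@8 WB@9
I3 mul r5 <- r3,r4: IF@4 ID@7 stall=0 (-) EX@8 MEM@9 WB@10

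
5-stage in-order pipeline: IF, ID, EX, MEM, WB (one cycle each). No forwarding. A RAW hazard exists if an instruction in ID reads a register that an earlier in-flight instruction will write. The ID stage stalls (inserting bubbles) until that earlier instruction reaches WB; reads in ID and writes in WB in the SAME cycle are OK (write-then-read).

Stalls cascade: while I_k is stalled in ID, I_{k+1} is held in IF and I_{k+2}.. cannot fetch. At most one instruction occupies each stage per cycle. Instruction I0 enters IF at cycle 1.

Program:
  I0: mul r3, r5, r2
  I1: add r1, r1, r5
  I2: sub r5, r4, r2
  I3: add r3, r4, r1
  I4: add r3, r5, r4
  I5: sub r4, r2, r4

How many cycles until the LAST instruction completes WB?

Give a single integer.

Answer: 11

Derivation:
I0 mul r3 <- r5,r2: IF@1 ID@2 stall=0 (-) EX@3 MEM@4 WB@5
I1 add r1 <- r1,r5: IF@2 ID@3 stall=0 (-) EX@4 MEM@5 WB@6
I2 sub r5 <- r4,r2: IF@3 ID@4 stall=0 (-) EX@5 MEM@6 WB@7
I3 add r3 <- r4,r1: IF@4 ID@5 stall=1 (RAW on I1.r1 (WB@6)) EX@7 MEM@8 WB@9
I4 add r3 <- r5,r4: IF@5 ID@7 stall=0 (-) EX@8 MEM@9 WB@10
I5 sub r4 <- r2,r4: IF@7 ID@8 stall=0 (-) EX@9 MEM@10 WB@11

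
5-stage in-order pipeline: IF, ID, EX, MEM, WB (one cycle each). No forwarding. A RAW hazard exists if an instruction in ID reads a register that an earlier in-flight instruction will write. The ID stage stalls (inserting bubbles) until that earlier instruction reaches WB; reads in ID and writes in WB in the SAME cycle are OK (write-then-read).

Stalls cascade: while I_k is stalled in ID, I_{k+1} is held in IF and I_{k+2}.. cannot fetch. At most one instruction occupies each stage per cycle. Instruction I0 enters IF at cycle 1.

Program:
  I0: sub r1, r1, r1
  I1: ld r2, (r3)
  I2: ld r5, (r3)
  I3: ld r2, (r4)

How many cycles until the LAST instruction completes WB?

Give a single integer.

Answer: 8

Derivation:
I0 sub r1 <- r1,r1: IF@1 ID@2 stall=0 (-) EX@3 MEM@4 WB@5
I1 ld r2 <- r3: IF@2 ID@3 stall=0 (-) EX@4 MEM@5 WB@6
I2 ld r5 <- r3: IF@3 ID@4 stall=0 (-) EX@5 MEM@6 WB@7
I3 ld r2 <- r4: IF@4 ID@5 stall=0 (-) EX@6 MEM@7 WB@8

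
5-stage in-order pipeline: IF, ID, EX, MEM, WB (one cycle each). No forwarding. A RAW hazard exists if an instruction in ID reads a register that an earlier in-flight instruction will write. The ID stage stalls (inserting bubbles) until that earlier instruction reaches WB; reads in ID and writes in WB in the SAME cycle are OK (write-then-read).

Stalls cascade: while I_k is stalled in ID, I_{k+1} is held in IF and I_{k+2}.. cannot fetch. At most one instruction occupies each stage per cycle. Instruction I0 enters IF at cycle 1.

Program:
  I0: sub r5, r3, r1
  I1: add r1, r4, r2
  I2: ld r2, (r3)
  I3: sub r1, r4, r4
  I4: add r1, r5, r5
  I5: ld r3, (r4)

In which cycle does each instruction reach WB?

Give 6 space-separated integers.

I0 sub r5 <- r3,r1: IF@1 ID@2 stall=0 (-) EX@3 MEM@4 WB@5
I1 add r1 <- r4,r2: IF@2 ID@3 stall=0 (-) EX@4 MEM@5 WB@6
I2 ld r2 <- r3: IF@3 ID@4 stall=0 (-) EX@5 MEM@6 WB@7
I3 sub r1 <- r4,r4: IF@4 ID@5 stall=0 (-) EX@6 MEM@7 WB@8
I4 add r1 <- r5,r5: IF@5 ID@6 stall=0 (-) EX@7 MEM@8 WB@9
I5 ld r3 <- r4: IF@6 ID@7 stall=0 (-) EX@8 MEM@9 WB@10

Answer: 5 6 7 8 9 10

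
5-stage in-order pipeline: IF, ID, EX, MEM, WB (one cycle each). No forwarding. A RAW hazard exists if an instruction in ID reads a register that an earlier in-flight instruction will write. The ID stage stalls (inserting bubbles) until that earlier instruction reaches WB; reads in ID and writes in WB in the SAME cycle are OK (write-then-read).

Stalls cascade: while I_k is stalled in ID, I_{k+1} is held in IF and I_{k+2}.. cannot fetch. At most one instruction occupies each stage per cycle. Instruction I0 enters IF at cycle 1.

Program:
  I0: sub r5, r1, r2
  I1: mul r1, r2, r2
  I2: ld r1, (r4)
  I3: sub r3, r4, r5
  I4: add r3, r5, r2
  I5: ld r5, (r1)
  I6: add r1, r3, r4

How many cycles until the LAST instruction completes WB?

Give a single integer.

I0 sub r5 <- r1,r2: IF@1 ID@2 stall=0 (-) EX@3 MEM@4 WB@5
I1 mul r1 <- r2,r2: IF@2 ID@3 stall=0 (-) EX@4 MEM@5 WB@6
I2 ld r1 <- r4: IF@3 ID@4 stall=0 (-) EX@5 MEM@6 WB@7
I3 sub r3 <- r4,r5: IF@4 ID@5 stall=0 (-) EX@6 MEM@7 WB@8
I4 add r3 <- r5,r2: IF@5 ID@6 stall=0 (-) EX@7 MEM@8 WB@9
I5 ld r5 <- r1: IF@6 ID@7 stall=0 (-) EX@8 MEM@9 WB@10
I6 add r1 <- r3,r4: IF@7 ID@8 stall=1 (RAW on I4.r3 (WB@9)) EX@10 MEM@11 WB@12

Answer: 12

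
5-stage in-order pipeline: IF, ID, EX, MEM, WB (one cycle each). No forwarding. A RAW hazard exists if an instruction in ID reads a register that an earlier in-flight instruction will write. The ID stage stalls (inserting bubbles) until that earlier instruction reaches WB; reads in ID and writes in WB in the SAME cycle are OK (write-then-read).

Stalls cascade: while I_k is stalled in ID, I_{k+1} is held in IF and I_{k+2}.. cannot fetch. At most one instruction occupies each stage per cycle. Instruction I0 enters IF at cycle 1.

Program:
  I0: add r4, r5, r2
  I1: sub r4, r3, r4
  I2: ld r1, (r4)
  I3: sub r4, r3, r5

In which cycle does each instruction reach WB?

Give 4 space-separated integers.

I0 add r4 <- r5,r2: IF@1 ID@2 stall=0 (-) EX@3 MEM@4 WB@5
I1 sub r4 <- r3,r4: IF@2 ID@3 stall=2 (RAW on I0.r4 (WB@5)) EX@6 MEM@7 WB@8
I2 ld r1 <- r4: IF@3 ID@6 stall=2 (RAW on I1.r4 (WB@8)) EX@9 MEM@10 WB@11
I3 sub r4 <- r3,r5: IF@6 ID@9 stall=0 (-) EX@10 MEM@11 WB@12

Answer: 5 8 11 12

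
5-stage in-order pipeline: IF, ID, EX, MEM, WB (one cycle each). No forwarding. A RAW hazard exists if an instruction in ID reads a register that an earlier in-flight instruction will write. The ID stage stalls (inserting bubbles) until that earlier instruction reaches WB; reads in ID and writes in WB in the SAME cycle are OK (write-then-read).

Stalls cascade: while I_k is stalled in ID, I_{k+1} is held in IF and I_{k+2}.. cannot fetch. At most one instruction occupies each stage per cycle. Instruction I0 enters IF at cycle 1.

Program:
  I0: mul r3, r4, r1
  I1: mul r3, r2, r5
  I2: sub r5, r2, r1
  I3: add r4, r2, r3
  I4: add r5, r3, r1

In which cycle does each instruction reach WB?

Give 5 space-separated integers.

I0 mul r3 <- r4,r1: IF@1 ID@2 stall=0 (-) EX@3 MEM@4 WB@5
I1 mul r3 <- r2,r5: IF@2 ID@3 stall=0 (-) EX@4 MEM@5 WB@6
I2 sub r5 <- r2,r1: IF@3 ID@4 stall=0 (-) EX@5 MEM@6 WB@7
I3 add r4 <- r2,r3: IF@4 ID@5 stall=1 (RAW on I1.r3 (WB@6)) EX@7 MEM@8 WB@9
I4 add r5 <- r3,r1: IF@5 ID@7 stall=0 (-) EX@8 MEM@9 WB@10

Answer: 5 6 7 9 10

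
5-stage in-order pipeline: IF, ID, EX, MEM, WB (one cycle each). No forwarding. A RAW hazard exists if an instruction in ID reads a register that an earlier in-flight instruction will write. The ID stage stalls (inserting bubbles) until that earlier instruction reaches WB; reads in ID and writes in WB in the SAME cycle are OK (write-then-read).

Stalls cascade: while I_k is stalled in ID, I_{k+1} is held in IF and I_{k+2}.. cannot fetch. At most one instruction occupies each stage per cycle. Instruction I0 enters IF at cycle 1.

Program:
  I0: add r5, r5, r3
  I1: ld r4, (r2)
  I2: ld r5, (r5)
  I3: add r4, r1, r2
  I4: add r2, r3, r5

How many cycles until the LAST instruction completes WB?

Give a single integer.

I0 add r5 <- r5,r3: IF@1 ID@2 stall=0 (-) EX@3 MEM@4 WB@5
I1 ld r4 <- r2: IF@2 ID@3 stall=0 (-) EX@4 MEM@5 WB@6
I2 ld r5 <- r5: IF@3 ID@4 stall=1 (RAW on I0.r5 (WB@5)) EX@6 MEM@7 WB@8
I3 add r4 <- r1,r2: IF@4 ID@6 stall=0 (-) EX@7 MEM@8 WB@9
I4 add r2 <- r3,r5: IF@6 ID@7 stall=1 (RAW on I2.r5 (WB@8)) EX@9 MEM@10 WB@11

Answer: 11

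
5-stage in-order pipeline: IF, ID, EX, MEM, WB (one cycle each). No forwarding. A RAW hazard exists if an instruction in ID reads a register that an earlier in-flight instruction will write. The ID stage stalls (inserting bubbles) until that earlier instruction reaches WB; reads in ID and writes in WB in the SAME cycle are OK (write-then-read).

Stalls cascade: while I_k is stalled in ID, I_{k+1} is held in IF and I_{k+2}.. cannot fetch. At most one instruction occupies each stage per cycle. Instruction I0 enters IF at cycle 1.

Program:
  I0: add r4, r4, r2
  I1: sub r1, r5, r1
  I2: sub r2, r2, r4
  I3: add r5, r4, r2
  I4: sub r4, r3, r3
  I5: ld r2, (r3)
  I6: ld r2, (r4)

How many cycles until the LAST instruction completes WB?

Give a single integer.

Answer: 15

Derivation:
I0 add r4 <- r4,r2: IF@1 ID@2 stall=0 (-) EX@3 MEM@4 WB@5
I1 sub r1 <- r5,r1: IF@2 ID@3 stall=0 (-) EX@4 MEM@5 WB@6
I2 sub r2 <- r2,r4: IF@3 ID@4 stall=1 (RAW on I0.r4 (WB@5)) EX@6 MEM@7 WB@8
I3 add r5 <- r4,r2: IF@4 ID@6 stall=2 (RAW on I2.r2 (WB@8)) EX@9 MEM@10 WB@11
I4 sub r4 <- r3,r3: IF@6 ID@9 stall=0 (-) EX@10 MEM@11 WB@12
I5 ld r2 <- r3: IF@9 ID@10 stall=0 (-) EX@11 MEM@12 WB@13
I6 ld r2 <- r4: IF@10 ID@11 stall=1 (RAW on I4.r4 (WB@12)) EX@13 MEM@14 WB@15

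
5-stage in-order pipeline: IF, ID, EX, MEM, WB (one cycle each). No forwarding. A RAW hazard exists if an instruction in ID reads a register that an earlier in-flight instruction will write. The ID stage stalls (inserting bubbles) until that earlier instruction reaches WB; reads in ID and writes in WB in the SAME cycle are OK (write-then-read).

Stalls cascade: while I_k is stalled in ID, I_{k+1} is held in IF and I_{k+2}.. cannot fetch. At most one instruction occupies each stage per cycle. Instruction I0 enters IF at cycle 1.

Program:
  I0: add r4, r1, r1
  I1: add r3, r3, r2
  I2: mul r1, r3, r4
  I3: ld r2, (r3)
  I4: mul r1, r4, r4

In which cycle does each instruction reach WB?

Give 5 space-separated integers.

I0 add r4 <- r1,r1: IF@1 ID@2 stall=0 (-) EX@3 MEM@4 WB@5
I1 add r3 <- r3,r2: IF@2 ID@3 stall=0 (-) EX@4 MEM@5 WB@6
I2 mul r1 <- r3,r4: IF@3 ID@4 stall=2 (RAW on I1.r3 (WB@6)) EX@7 MEM@8 WB@9
I3 ld r2 <- r3: IF@4 ID@7 stall=0 (-) EX@8 MEM@9 WB@10
I4 mul r1 <- r4,r4: IF@7 ID@8 stall=0 (-) EX@9 MEM@10 WB@11

Answer: 5 6 9 10 11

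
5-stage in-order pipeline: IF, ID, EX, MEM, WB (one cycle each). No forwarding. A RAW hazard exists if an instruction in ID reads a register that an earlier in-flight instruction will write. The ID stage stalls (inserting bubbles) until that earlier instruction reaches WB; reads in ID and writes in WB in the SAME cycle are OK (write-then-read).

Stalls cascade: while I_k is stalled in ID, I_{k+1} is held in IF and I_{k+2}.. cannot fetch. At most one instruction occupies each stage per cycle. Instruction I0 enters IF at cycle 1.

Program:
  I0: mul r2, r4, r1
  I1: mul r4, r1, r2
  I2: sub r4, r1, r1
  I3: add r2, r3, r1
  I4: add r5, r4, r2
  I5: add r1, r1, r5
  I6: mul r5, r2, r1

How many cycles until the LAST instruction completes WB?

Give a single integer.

I0 mul r2 <- r4,r1: IF@1 ID@2 stall=0 (-) EX@3 MEM@4 WB@5
I1 mul r4 <- r1,r2: IF@2 ID@3 stall=2 (RAW on I0.r2 (WB@5)) EX@6 MEM@7 WB@8
I2 sub r4 <- r1,r1: IF@3 ID@6 stall=0 (-) EX@7 MEM@8 WB@9
I3 add r2 <- r3,r1: IF@6 ID@7 stall=0 (-) EX@8 MEM@9 WB@10
I4 add r5 <- r4,r2: IF@7 ID@8 stall=2 (RAW on I3.r2 (WB@10)) EX@11 MEM@12 WB@13
I5 add r1 <- r1,r5: IF@8 ID@11 stall=2 (RAW on I4.r5 (WB@13)) EX@14 MEM@15 WB@16
I6 mul r5 <- r2,r1: IF@11 ID@14 stall=2 (RAW on I5.r1 (WB@16)) EX@17 MEM@18 WB@19

Answer: 19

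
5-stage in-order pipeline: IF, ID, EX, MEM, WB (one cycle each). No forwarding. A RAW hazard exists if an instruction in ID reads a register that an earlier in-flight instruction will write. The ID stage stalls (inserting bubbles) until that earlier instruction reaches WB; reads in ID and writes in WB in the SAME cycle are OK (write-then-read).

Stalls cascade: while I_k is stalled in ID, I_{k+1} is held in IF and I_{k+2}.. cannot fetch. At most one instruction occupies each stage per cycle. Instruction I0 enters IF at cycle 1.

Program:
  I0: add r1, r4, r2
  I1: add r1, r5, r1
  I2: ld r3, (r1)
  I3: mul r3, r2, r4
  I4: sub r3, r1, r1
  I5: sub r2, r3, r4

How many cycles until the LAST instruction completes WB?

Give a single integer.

Answer: 16

Derivation:
I0 add r1 <- r4,r2: IF@1 ID@2 stall=0 (-) EX@3 MEM@4 WB@5
I1 add r1 <- r5,r1: IF@2 ID@3 stall=2 (RAW on I0.r1 (WB@5)) EX@6 MEM@7 WB@8
I2 ld r3 <- r1: IF@3 ID@6 stall=2 (RAW on I1.r1 (WB@8)) EX@9 MEM@10 WB@11
I3 mul r3 <- r2,r4: IF@6 ID@9 stall=0 (-) EX@10 MEM@11 WB@12
I4 sub r3 <- r1,r1: IF@9 ID@10 stall=0 (-) EX@11 MEM@12 WB@13
I5 sub r2 <- r3,r4: IF@10 ID@11 stall=2 (RAW on I4.r3 (WB@13)) EX@14 MEM@15 WB@16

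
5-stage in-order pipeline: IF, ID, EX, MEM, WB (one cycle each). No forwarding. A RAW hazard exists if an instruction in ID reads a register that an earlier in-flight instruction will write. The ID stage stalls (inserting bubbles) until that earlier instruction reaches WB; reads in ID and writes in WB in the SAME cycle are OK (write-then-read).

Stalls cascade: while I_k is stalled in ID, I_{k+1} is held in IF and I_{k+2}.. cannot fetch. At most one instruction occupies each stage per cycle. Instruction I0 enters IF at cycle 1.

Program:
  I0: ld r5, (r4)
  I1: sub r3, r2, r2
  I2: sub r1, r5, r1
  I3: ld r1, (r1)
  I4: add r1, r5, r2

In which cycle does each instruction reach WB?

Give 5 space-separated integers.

I0 ld r5 <- r4: IF@1 ID@2 stall=0 (-) EX@3 MEM@4 WB@5
I1 sub r3 <- r2,r2: IF@2 ID@3 stall=0 (-) EX@4 MEM@5 WB@6
I2 sub r1 <- r5,r1: IF@3 ID@4 stall=1 (RAW on I0.r5 (WB@5)) EX@6 MEM@7 WB@8
I3 ld r1 <- r1: IF@4 ID@6 stall=2 (RAW on I2.r1 (WB@8)) EX@9 MEM@10 WB@11
I4 add r1 <- r5,r2: IF@6 ID@9 stall=0 (-) EX@10 MEM@11 WB@12

Answer: 5 6 8 11 12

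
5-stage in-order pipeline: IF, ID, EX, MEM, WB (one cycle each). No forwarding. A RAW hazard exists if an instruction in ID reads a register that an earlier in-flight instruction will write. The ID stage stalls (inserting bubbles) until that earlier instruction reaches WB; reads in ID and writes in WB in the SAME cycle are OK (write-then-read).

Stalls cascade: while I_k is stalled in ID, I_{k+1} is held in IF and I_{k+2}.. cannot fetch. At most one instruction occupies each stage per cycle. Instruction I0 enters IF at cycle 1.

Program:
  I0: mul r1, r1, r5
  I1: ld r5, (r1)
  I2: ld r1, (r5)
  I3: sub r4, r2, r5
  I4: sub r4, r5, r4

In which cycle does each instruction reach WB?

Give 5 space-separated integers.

I0 mul r1 <- r1,r5: IF@1 ID@2 stall=0 (-) EX@3 MEM@4 WB@5
I1 ld r5 <- r1: IF@2 ID@3 stall=2 (RAW on I0.r1 (WB@5)) EX@6 MEM@7 WB@8
I2 ld r1 <- r5: IF@3 ID@6 stall=2 (RAW on I1.r5 (WB@8)) EX@9 MEM@10 WB@11
I3 sub r4 <- r2,r5: IF@6 ID@9 stall=0 (-) EX@10 MEM@11 WB@12
I4 sub r4 <- r5,r4: IF@9 ID@10 stall=2 (RAW on I3.r4 (WB@12)) EX@13 MEM@14 WB@15

Answer: 5 8 11 12 15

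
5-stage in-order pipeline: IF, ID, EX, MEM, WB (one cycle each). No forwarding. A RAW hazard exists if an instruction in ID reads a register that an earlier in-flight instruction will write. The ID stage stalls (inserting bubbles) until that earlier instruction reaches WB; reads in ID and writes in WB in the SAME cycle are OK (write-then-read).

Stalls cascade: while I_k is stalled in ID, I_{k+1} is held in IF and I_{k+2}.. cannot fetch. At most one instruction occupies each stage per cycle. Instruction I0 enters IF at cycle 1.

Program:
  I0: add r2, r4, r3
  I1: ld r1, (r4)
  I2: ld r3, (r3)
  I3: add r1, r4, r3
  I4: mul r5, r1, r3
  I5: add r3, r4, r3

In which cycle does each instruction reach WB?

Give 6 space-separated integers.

Answer: 5 6 7 10 13 14

Derivation:
I0 add r2 <- r4,r3: IF@1 ID@2 stall=0 (-) EX@3 MEM@4 WB@5
I1 ld r1 <- r4: IF@2 ID@3 stall=0 (-) EX@4 MEM@5 WB@6
I2 ld r3 <- r3: IF@3 ID@4 stall=0 (-) EX@5 MEM@6 WB@7
I3 add r1 <- r4,r3: IF@4 ID@5 stall=2 (RAW on I2.r3 (WB@7)) EX@8 MEM@9 WB@10
I4 mul r5 <- r1,r3: IF@5 ID@8 stall=2 (RAW on I3.r1 (WB@10)) EX@11 MEM@12 WB@13
I5 add r3 <- r4,r3: IF@8 ID@11 stall=0 (-) EX@12 MEM@13 WB@14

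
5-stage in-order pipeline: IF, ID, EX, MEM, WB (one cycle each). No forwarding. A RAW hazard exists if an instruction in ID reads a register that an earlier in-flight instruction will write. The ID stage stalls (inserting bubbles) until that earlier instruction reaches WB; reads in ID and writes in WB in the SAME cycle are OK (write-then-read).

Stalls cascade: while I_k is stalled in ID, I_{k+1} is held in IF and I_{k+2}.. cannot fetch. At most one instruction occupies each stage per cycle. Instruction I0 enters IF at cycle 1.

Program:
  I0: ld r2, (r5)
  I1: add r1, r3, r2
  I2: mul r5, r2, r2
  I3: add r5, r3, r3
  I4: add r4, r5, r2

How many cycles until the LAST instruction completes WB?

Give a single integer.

Answer: 13

Derivation:
I0 ld r2 <- r5: IF@1 ID@2 stall=0 (-) EX@3 MEM@4 WB@5
I1 add r1 <- r3,r2: IF@2 ID@3 stall=2 (RAW on I0.r2 (WB@5)) EX@6 MEM@7 WB@8
I2 mul r5 <- r2,r2: IF@3 ID@6 stall=0 (-) EX@7 MEM@8 WB@9
I3 add r5 <- r3,r3: IF@6 ID@7 stall=0 (-) EX@8 MEM@9 WB@10
I4 add r4 <- r5,r2: IF@7 ID@8 stall=2 (RAW on I3.r5 (WB@10)) EX@11 MEM@12 WB@13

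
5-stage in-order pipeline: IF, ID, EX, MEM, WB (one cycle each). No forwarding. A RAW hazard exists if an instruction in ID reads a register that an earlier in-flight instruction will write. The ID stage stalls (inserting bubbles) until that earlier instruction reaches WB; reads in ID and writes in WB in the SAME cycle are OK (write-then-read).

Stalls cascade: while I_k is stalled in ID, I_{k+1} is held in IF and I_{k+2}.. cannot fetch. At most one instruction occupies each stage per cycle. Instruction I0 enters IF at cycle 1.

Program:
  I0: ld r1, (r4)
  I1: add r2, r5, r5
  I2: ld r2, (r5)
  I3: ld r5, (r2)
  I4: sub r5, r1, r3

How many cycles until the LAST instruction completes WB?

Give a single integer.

Answer: 11

Derivation:
I0 ld r1 <- r4: IF@1 ID@2 stall=0 (-) EX@3 MEM@4 WB@5
I1 add r2 <- r5,r5: IF@2 ID@3 stall=0 (-) EX@4 MEM@5 WB@6
I2 ld r2 <- r5: IF@3 ID@4 stall=0 (-) EX@5 MEM@6 WB@7
I3 ld r5 <- r2: IF@4 ID@5 stall=2 (RAW on I2.r2 (WB@7)) EX@8 MEM@9 WB@10
I4 sub r5 <- r1,r3: IF@5 ID@8 stall=0 (-) EX@9 MEM@10 WB@11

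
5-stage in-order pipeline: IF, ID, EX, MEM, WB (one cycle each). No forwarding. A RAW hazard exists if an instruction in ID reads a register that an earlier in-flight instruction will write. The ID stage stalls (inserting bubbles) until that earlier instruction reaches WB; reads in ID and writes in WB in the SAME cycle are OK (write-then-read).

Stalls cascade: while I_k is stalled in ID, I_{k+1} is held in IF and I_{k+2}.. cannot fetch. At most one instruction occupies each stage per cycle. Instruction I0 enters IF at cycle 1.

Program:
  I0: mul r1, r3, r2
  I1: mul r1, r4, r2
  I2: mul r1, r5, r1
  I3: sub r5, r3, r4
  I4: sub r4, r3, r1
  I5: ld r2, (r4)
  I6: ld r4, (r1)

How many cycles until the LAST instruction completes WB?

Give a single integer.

I0 mul r1 <- r3,r2: IF@1 ID@2 stall=0 (-) EX@3 MEM@4 WB@5
I1 mul r1 <- r4,r2: IF@2 ID@3 stall=0 (-) EX@4 MEM@5 WB@6
I2 mul r1 <- r5,r1: IF@3 ID@4 stall=2 (RAW on I1.r1 (WB@6)) EX@7 MEM@8 WB@9
I3 sub r5 <- r3,r4: IF@4 ID@7 stall=0 (-) EX@8 MEM@9 WB@10
I4 sub r4 <- r3,r1: IF@7 ID@8 stall=1 (RAW on I2.r1 (WB@9)) EX@10 MEM@11 WB@12
I5 ld r2 <- r4: IF@8 ID@10 stall=2 (RAW on I4.r4 (WB@12)) EX@13 MEM@14 WB@15
I6 ld r4 <- r1: IF@10 ID@13 stall=0 (-) EX@14 MEM@15 WB@16

Answer: 16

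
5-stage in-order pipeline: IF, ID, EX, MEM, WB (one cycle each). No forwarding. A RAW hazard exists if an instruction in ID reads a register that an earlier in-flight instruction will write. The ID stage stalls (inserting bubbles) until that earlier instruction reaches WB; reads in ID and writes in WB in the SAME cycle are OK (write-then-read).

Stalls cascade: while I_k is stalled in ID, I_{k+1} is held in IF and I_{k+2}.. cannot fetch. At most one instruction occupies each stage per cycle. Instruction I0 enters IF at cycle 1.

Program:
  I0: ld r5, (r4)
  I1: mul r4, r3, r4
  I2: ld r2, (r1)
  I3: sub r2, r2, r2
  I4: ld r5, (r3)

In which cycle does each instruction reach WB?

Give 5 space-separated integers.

Answer: 5 6 7 10 11

Derivation:
I0 ld r5 <- r4: IF@1 ID@2 stall=0 (-) EX@3 MEM@4 WB@5
I1 mul r4 <- r3,r4: IF@2 ID@3 stall=0 (-) EX@4 MEM@5 WB@6
I2 ld r2 <- r1: IF@3 ID@4 stall=0 (-) EX@5 MEM@6 WB@7
I3 sub r2 <- r2,r2: IF@4 ID@5 stall=2 (RAW on I2.r2 (WB@7)) EX@8 MEM@9 WB@10
I4 ld r5 <- r3: IF@5 ID@8 stall=0 (-) EX@9 MEM@10 WB@11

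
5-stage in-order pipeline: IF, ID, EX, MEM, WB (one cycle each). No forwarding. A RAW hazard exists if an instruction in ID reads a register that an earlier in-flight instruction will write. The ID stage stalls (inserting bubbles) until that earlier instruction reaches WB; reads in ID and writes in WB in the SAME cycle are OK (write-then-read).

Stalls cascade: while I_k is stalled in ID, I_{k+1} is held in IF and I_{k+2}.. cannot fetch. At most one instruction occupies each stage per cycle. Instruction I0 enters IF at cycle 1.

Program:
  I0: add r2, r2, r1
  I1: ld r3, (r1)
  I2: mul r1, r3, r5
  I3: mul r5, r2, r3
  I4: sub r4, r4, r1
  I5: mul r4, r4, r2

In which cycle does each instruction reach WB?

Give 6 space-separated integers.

I0 add r2 <- r2,r1: IF@1 ID@2 stall=0 (-) EX@3 MEM@4 WB@5
I1 ld r3 <- r1: IF@2 ID@3 stall=0 (-) EX@4 MEM@5 WB@6
I2 mul r1 <- r3,r5: IF@3 ID@4 stall=2 (RAW on I1.r3 (WB@6)) EX@7 MEM@8 WB@9
I3 mul r5 <- r2,r3: IF@4 ID@7 stall=0 (-) EX@8 MEM@9 WB@10
I4 sub r4 <- r4,r1: IF@7 ID@8 stall=1 (RAW on I2.r1 (WB@9)) EX@10 MEM@11 WB@12
I5 mul r4 <- r4,r2: IF@8 ID@10 stall=2 (RAW on I4.r4 (WB@12)) EX@13 MEM@14 WB@15

Answer: 5 6 9 10 12 15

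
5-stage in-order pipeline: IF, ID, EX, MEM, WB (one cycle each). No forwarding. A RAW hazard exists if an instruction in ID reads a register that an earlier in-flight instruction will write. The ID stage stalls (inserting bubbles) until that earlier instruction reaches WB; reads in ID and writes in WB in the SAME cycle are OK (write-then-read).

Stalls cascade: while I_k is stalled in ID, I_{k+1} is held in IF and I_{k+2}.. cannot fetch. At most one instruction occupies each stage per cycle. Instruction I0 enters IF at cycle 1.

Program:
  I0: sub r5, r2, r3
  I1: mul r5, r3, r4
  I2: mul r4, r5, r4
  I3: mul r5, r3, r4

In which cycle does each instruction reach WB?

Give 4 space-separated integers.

I0 sub r5 <- r2,r3: IF@1 ID@2 stall=0 (-) EX@3 MEM@4 WB@5
I1 mul r5 <- r3,r4: IF@2 ID@3 stall=0 (-) EX@4 MEM@5 WB@6
I2 mul r4 <- r5,r4: IF@3 ID@4 stall=2 (RAW on I1.r5 (WB@6)) EX@7 MEM@8 WB@9
I3 mul r5 <- r3,r4: IF@4 ID@7 stall=2 (RAW on I2.r4 (WB@9)) EX@10 MEM@11 WB@12

Answer: 5 6 9 12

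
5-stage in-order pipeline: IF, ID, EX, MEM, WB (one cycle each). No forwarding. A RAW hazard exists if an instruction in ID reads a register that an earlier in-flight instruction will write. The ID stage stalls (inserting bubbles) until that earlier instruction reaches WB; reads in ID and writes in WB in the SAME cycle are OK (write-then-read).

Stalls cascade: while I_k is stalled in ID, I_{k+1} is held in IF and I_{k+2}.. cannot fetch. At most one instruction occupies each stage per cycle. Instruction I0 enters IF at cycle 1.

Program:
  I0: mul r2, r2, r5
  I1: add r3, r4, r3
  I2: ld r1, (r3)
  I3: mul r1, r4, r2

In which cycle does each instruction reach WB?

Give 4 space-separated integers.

I0 mul r2 <- r2,r5: IF@1 ID@2 stall=0 (-) EX@3 MEM@4 WB@5
I1 add r3 <- r4,r3: IF@2 ID@3 stall=0 (-) EX@4 MEM@5 WB@6
I2 ld r1 <- r3: IF@3 ID@4 stall=2 (RAW on I1.r3 (WB@6)) EX@7 MEM@8 WB@9
I3 mul r1 <- r4,r2: IF@4 ID@7 stall=0 (-) EX@8 MEM@9 WB@10

Answer: 5 6 9 10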